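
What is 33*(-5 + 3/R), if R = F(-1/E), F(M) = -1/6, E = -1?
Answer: -759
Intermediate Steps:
F(M) = -⅙ (F(M) = -1*⅙ = -⅙)
R = -⅙ ≈ -0.16667
33*(-5 + 3/R) = 33*(-5 + 3/(-⅙)) = 33*(-5 + 3*(-6)) = 33*(-5 - 18) = 33*(-23) = -759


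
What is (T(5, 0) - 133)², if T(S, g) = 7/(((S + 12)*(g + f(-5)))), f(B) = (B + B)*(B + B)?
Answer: 51118044649/2890000 ≈ 17688.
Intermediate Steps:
f(B) = 4*B² (f(B) = (2*B)*(2*B) = 4*B²)
T(S, g) = 7/((12 + S)*(100 + g)) (T(S, g) = 7/(((S + 12)*(g + 4*(-5)²))) = 7/(((12 + S)*(g + 4*25))) = 7/(((12 + S)*(g + 100))) = 7/(((12 + S)*(100 + g))) = 7*(1/((12 + S)*(100 + g))) = 7/((12 + S)*(100 + g)))
(T(5, 0) - 133)² = (7/(1200 + 12*0 + 100*5 + 5*0) - 133)² = (7/(1200 + 0 + 500 + 0) - 133)² = (7/1700 - 133)² = (-226093/1700)² = 51118044649/2890000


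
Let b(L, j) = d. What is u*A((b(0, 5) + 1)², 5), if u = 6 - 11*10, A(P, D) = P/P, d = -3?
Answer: -104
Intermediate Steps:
b(L, j) = -3
A(P, D) = 1
u = -104 (u = 6 - 110 = -104)
u*A((b(0, 5) + 1)², 5) = -104*1 = -104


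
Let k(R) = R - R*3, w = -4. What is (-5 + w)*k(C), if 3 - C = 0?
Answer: 54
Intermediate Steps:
C = 3 (C = 3 - 1*0 = 3 + 0 = 3)
k(R) = -2*R (k(R) = R - 3*R = -2*R)
(-5 + w)*k(C) = (-5 - 4)*(-2*3) = -9*(-6) = 54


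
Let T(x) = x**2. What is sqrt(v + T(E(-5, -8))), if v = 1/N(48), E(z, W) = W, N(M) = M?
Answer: sqrt(9219)/12 ≈ 8.0013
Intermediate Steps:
v = 1/48 ≈ 0.020833
sqrt(v + T(E(-5, -8))) = sqrt(1/48 + (-8)**2) = sqrt(1/48 + 64) = sqrt(3073/48) = sqrt(9219)/12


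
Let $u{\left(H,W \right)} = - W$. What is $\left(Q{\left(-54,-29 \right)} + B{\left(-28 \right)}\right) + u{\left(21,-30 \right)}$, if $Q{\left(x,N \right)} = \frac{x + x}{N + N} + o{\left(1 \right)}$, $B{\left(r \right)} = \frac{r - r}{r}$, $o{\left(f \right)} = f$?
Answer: $\frac{953}{29} \approx 32.862$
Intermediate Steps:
$B{\left(r \right)} = 0$ ($B{\left(r \right)} = \frac{0}{r} = 0$)
$Q{\left(x,N \right)} = 1 + \frac{x}{N}$ ($Q{\left(x,N \right)} = \frac{x + x}{N + N} + 1 = \frac{2 x}{2 N} + 1 = 2 x \frac{1}{2 N} + 1 = \frac{x}{N} + 1 = 1 + \frac{x}{N}$)
$\left(Q{\left(-54,-29 \right)} + B{\left(-28 \right)}\right) + u{\left(21,-30 \right)} = \left(\frac{-29 - 54}{-29} + 0\right) - -30 = \left(\left(- \frac{1}{29}\right) \left(-83\right) + 0\right) + 30 = \left(\frac{83}{29} + 0\right) + 30 = \frac{83}{29} + 30 = \frac{953}{29}$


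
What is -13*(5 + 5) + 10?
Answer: -120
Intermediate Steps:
-13*(5 + 5) + 10 = -13*10 + 10 = -130 + 10 = -120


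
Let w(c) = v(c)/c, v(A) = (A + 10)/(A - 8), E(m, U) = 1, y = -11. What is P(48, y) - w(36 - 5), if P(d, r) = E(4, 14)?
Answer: 672/713 ≈ 0.94250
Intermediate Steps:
P(d, r) = 1
v(A) = (10 + A)/(-8 + A)
w(c) = (10 + c)/(c*(-8 + c)) (w(c) = ((10 + c)/(-8 + c))/c = (10 + c)/(c*(-8 + c)))
P(48, y) - w(36 - 5) = 1 - (10 + (36 - 5))/((36 - 5)*(-8 + (36 - 5))) = 1 - (10 + 31)/(31*(-8 + 31)) = 1 - 41/(31*23) = 1 - 1*41/713 = 1 - 41/713 = 672/713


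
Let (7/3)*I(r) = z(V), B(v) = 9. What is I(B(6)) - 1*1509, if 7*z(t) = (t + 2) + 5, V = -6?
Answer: -73938/49 ≈ -1508.9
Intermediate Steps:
z(t) = 1 + t/7 (z(t) = ((t + 2) + 5)/7 = ((2 + t) + 5)/7 = (7 + t)/7 = 1 + t/7)
I(r) = 3/49 (I(r) = 3*(1 + (⅐)*(-6))/7 = 3*(1 - 6/7)/7 = (3/7)*(⅐) = 3/49)
I(B(6)) - 1*1509 = 3/49 - 1*1509 = 3/49 - 1509 = -73938/49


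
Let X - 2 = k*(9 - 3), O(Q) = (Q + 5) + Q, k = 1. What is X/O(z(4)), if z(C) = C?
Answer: 8/13 ≈ 0.61539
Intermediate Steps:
O(Q) = 5 + 2*Q (O(Q) = (5 + Q) + Q = 5 + 2*Q)
X = 8 (X = 2 + 1*(9 - 3) = 2 + 1*6 = 2 + 6 = 8)
X/O(z(4)) = 8/(5 + 2*4) = 8/(5 + 8) = 8/13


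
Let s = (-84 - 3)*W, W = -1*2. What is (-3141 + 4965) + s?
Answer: 1998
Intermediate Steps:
W = -2
s = 174 (s = (-84 - 3)*(-2) = -87*(-2) = 174)
(-3141 + 4965) + s = (-3141 + 4965) + 174 = 1824 + 174 = 1998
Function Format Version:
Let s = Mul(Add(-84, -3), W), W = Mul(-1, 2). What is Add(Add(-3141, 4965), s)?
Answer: 1998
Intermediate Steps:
W = -2
s = 174 (s = Mul(Add(-84, -3), -2) = Mul(-87, -2) = 174)
Add(Add(-3141, 4965), s) = Add(Add(-3141, 4965), 174) = Add(1824, 174) = 1998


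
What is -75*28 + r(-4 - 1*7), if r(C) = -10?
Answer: -2110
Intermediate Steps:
-75*28 + r(-4 - 1*7) = -75*28 - 10 = -2100 - 10 = -2110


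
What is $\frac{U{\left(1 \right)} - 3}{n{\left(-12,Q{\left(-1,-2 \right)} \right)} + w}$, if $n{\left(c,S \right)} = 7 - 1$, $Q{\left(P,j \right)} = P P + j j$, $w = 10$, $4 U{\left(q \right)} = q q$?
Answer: $- \frac{11}{64} \approx -0.17188$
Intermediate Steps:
$U{\left(q \right)} = \frac{q^{2}}{4}$ ($U{\left(q \right)} = \frac{q q}{4} = \frac{q^{2}}{4}$)
$Q{\left(P,j \right)} = P^{2} + j^{2}$
$n{\left(c,S \right)} = 6$ ($n{\left(c,S \right)} = 7 - 1 = 6$)
$\frac{U{\left(1 \right)} - 3}{n{\left(-12,Q{\left(-1,-2 \right)} \right)} + w} = \frac{\frac{1^{2}}{4} - 3}{6 + 10} = \frac{\frac{1}{4} \cdot 1 + \left(-16 + 13\right)}{16} = \frac{\frac{1}{4} - 3}{16} = \frac{1}{16} \left(- \frac{11}{4}\right) = - \frac{11}{64}$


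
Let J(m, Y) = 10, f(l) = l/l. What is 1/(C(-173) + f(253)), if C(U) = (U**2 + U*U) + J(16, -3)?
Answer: 1/59869 ≈ 1.6703e-5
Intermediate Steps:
f(l) = 1
C(U) = 10 + 2*U**2 (C(U) = (U**2 + U*U) + 10 = (U**2 + U**2) + 10 = 2*U**2 + 10 = 10 + 2*U**2)
1/(C(-173) + f(253)) = 1/((10 + 2*(-173)**2) + 1) = 1/((10 + 2*29929) + 1) = 1/((10 + 59858) + 1) = 1/(59868 + 1) = 1/59869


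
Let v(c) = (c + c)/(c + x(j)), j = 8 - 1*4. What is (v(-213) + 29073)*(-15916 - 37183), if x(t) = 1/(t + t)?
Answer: -2629182488973/1703 ≈ -1.5439e+9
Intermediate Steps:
j = 4 (j = 8 - 4 = 4)
x(t) = 1/(2*t)
v(c) = 2*c/(⅛ + c) (v(c) = (c + c)/(c + (½)/4) = (2*c)/(c + (½)*(¼)) = (2*c)/(c + ⅛) = (2*c)/(⅛ + c) = 2*c/(⅛ + c))
(v(-213) + 29073)*(-15916 - 37183) = (16*(-213)/(1 + 8*(-213)) + 29073)*(-15916 - 37183) = (16*(-213)/(1 - 1704) + 29073)*(-53099) = (16*(-213)/(-1703) + 29073)*(-53099) = (16*(-213)*(-1/1703) + 29073)*(-53099) = (3408/1703 + 29073)*(-53099) = (49514727/1703)*(-53099) = -2629182488973/1703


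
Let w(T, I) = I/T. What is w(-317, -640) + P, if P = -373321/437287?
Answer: 161520923/138619979 ≈ 1.1652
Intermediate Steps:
P = -373321/437287 (P = -373321*1/437287 = -373321/437287 ≈ -0.85372)
w(-317, -640) + P = -640/(-317) - 373321/437287 = -640*(-1/317) - 373321/437287 = 640/317 - 373321/437287 = 161520923/138619979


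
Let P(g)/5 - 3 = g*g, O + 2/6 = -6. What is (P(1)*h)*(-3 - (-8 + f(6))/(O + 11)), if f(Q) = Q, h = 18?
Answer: -6480/7 ≈ -925.71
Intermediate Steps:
O = -19/3 (O = -⅓ - 6 = -19/3 ≈ -6.3333)
P(g) = 15 + 5*g² (P(g) = 15 + 5*(g*g) = 15 + 5*g²)
(P(1)*h)*(-3 - (-8 + f(6))/(O + 11)) = ((15 + 5*1²)*18)*(-3 - (-8 + 6)/(-19/3 + 11)) = ((15 + 5*1)*18)*(-3 - (-2)/14/3) = ((15 + 5)*18)*(-3 - (-2)*3/14) = (20*18)*(-3 - 1*(-3/7)) = 360*(-3 + 3/7) = 360*(-18/7) = -6480/7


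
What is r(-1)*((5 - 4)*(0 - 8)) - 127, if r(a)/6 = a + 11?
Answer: -607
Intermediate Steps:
r(a) = 66 + 6*a (r(a) = 6*(a + 11) = 6*(11 + a) = 66 + 6*a)
r(-1)*((5 - 4)*(0 - 8)) - 127 = (66 + 6*(-1))*((5 - 4)*(0 - 8)) - 127 = (66 - 6)*(1*(-8)) - 127 = 60*(-8) - 127 = -480 - 127 = -607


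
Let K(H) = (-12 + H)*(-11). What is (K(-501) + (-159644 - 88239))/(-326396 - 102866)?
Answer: 121120/214631 ≈ 0.56432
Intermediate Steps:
K(H) = 132 - 11*H
(K(-501) + (-159644 - 88239))/(-326396 - 102866) = ((132 - 11*(-501)) + (-159644 - 88239))/(-326396 - 102866) = ((132 + 5511) - 247883)/(-429262) = (5643 - 247883)*(-1/429262) = -242240*(-1/429262) = 121120/214631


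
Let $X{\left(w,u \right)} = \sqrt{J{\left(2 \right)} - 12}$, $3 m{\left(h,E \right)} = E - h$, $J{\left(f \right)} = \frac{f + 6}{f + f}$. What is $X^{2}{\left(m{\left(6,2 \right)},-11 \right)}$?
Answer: $-10$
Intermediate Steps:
$J{\left(f \right)} = \frac{6 + f}{2 f}$
$m{\left(h,E \right)} = - \frac{h}{3} + \frac{E}{3}$ ($m{\left(h,E \right)} = \frac{E - h}{3} = - \frac{h}{3} + \frac{E}{3}$)
$X{\left(w,u \right)} = i \sqrt{10}$ ($X{\left(w,u \right)} = \sqrt{\frac{6 + 2}{2 \cdot 2} - 12} = \sqrt{\frac{1}{2} \cdot \frac{1}{2} \cdot 8 - 12} = \sqrt{2 - 12} = \sqrt{-10} = i \sqrt{10}$)
$X^{2}{\left(m{\left(6,2 \right)},-11 \right)} = \left(i \sqrt{10}\right)^{2} = -10$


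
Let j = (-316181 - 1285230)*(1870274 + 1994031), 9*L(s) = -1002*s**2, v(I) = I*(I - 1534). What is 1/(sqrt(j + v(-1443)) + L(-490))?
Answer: -30072525/810834553713362 - 9*I*sqrt(386771014909)/1621669107426724 ≈ -3.7088e-8 - 3.4515e-9*I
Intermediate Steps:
v(I) = I*(-1534 + I)
L(s) = -334*s**2/3 (L(s) = (-1002*s**2)/9 = -334*s**2/3)
j = -6188340534355 (j = -1601411*3864305 = -6188340534355)
1/(sqrt(j + v(-1443)) + L(-490)) = 1/(sqrt(-6188340534355 - 1443*(-1534 - 1443)) - 334/3*(-490)**2) = 1/(sqrt(-6188340534355 - 1443*(-2977)) - 334/3*240100) = 1/(sqrt(-6188340534355 + 4295811) - 80193400/3) = 1/(sqrt(-6188336238544) - 80193400/3) = 1/(4*I*sqrt(386771014909) - 80193400/3) = 1/(-80193400/3 + 4*I*sqrt(386771014909))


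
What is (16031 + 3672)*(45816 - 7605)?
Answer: 752871333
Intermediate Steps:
(16031 + 3672)*(45816 - 7605) = 19703*38211 = 752871333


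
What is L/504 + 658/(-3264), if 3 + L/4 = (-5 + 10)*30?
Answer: 525/544 ≈ 0.96507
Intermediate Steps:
L = 588 (L = -12 + 4*((-5 + 10)*30) = -12 + 4*(5*30) = -12 + 4*150 = -12 + 600 = 588)
L/504 + 658/(-3264) = 588/504 + 658/(-3264) = 588*(1/504) + 658*(-1/3264) = 7/6 - 329/1632 = 525/544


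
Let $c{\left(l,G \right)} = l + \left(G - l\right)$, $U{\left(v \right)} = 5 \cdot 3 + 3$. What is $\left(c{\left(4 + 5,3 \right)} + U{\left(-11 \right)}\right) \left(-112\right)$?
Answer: $-2352$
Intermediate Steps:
$U{\left(v \right)} = 18$ ($U{\left(v \right)} = 15 + 3 = 18$)
$c{\left(l,G \right)} = G$
$\left(c{\left(4 + 5,3 \right)} + U{\left(-11 \right)}\right) \left(-112\right) = \left(3 + 18\right) \left(-112\right) = 21 \left(-112\right) = -2352$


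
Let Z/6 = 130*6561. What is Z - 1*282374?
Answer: 4835206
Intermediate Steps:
Z = 5117580 (Z = 6*(130*6561) = 6*852930 = 5117580)
Z - 1*282374 = 5117580 - 1*282374 = 5117580 - 282374 = 4835206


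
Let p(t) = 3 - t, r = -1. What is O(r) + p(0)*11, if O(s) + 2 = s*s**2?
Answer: 30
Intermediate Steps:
O(s) = -2 + s**3 (O(s) = -2 + s*s**2 = -2 + s**3)
O(r) + p(0)*11 = (-2 + (-1)**3) + (3 - 1*0)*11 = (-2 - 1) + (3 + 0)*11 = -3 + 3*11 = -3 + 33 = 30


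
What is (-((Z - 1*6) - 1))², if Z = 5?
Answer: 4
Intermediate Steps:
(-((Z - 1*6) - 1))² = (-((5 - 1*6) - 1))² = (-((5 - 6) - 1))² = (-(-1 - 1))² = (-1*(-2))² = 2² = 4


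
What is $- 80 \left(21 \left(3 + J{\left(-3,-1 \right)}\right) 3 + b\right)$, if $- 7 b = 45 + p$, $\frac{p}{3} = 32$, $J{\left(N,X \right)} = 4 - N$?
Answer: $- \frac{341520}{7} \approx -48789.0$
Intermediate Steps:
$p = 96$ ($p = 3 \cdot 32 = 96$)
$b = - \frac{141}{7}$ ($b = - \frac{45 + 96}{7} = \left(- \frac{1}{7}\right) 141 = - \frac{141}{7} \approx -20.143$)
$- 80 \left(21 \left(3 + J{\left(-3,-1 \right)}\right) 3 + b\right) = - 80 \left(21 \left(3 + \left(4 - -3\right)\right) 3 - \frac{141}{7}\right) = - 80 \left(21 \left(3 + \left(4 + 3\right)\right) 3 - \frac{141}{7}\right) = - 80 \left(21 \left(3 + 7\right) 3 - \frac{141}{7}\right) = - 80 \left(21 \cdot 10 \cdot 3 - \frac{141}{7}\right) = - 80 \left(21 \cdot 30 - \frac{141}{7}\right) = - 80 \left(630 - \frac{141}{7}\right) = \left(-80\right) \frac{4269}{7} = - \frac{341520}{7}$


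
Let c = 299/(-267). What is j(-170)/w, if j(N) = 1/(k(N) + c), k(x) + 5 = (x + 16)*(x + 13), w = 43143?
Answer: 89/92813420852 ≈ 9.5891e-10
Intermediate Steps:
k(x) = -5 + (13 + x)*(16 + x) (k(x) = -5 + (x + 16)*(x + 13) = -5 + (16 + x)*(13 + x) = -5 + (13 + x)*(16 + x))
c = -299/267 (c = 299*(-1/267) = -299/267 ≈ -1.1199)
j(N) = 1/(53902/267 + N² + 29*N) (j(N) = 1/((203 + N² + 29*N) - 299/267) = 1/(53902/267 + N² + 29*N))
j(-170)/w = (267/(53902 + 267*(-170)² + 7743*(-170)))/43143 = (267/(53902 + 267*28900 - 1316310))*(1/43143) = (267/(53902 + 7716300 - 1316310))*(1/43143) = (267/6453892)*(1/43143) = 89/92813420852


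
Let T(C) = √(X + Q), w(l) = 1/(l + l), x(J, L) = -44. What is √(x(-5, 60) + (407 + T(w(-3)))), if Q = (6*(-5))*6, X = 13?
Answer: √(363 + I*√167) ≈ 19.056 + 0.3391*I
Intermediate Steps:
w(l) = 1/(2*l)
Q = -180 (Q = -30*6 = -180)
T(C) = I*√167 (T(C) = √(13 - 180) = √(-167) = I*√167)
√(x(-5, 60) + (407 + T(w(-3)))) = √(-44 + (407 + I*√167)) = √(363 + I*√167)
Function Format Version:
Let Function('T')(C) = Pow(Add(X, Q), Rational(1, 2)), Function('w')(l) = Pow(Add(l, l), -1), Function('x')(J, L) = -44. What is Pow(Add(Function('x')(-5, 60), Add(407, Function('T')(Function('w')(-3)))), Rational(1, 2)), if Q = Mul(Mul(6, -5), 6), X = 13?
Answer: Pow(Add(363, Mul(I, Pow(167, Rational(1, 2)))), Rational(1, 2)) ≈ Add(19.056, Mul(0.3391, I))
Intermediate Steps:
Function('w')(l) = Mul(Rational(1, 2), Pow(l, -1)) (Function('w')(l) = Pow(Mul(2, l), -1) = Mul(Rational(1, 2), Pow(l, -1)))
Q = -180 (Q = Mul(-30, 6) = -180)
Function('T')(C) = Mul(I, Pow(167, Rational(1, 2))) (Function('T')(C) = Pow(Add(13, -180), Rational(1, 2)) = Pow(-167, Rational(1, 2)) = Mul(I, Pow(167, Rational(1, 2))))
Pow(Add(Function('x')(-5, 60), Add(407, Function('T')(Function('w')(-3)))), Rational(1, 2)) = Pow(Add(-44, Add(407, Mul(I, Pow(167, Rational(1, 2))))), Rational(1, 2)) = Pow(Add(363, Mul(I, Pow(167, Rational(1, 2)))), Rational(1, 2))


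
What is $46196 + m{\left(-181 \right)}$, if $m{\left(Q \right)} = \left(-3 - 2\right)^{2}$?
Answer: $46221$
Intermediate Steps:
$m{\left(Q \right)} = 25$ ($m{\left(Q \right)} = \left(-5\right)^{2} = 25$)
$46196 + m{\left(-181 \right)} = 46196 + 25 = 46221$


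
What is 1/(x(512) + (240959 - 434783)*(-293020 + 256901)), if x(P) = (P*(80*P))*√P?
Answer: 218772783/1524532104192316448 - 327680*√2/47641628256009889 ≈ 1.3377e-10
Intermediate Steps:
x(P) = 80*P^(5/2) (x(P) = (80*P²)*√P = 80*P^(5/2))
1/(x(512) + (240959 - 434783)*(-293020 + 256901)) = 1/(80*512^(5/2) + (240959 - 434783)*(-293020 + 256901)) = 1/(80*(4194304*√2) - 193824*(-36119)) = 1/(335544320*√2 + 7000729056) = 1/(7000729056 + 335544320*√2)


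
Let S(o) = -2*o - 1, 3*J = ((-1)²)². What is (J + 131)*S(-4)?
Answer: 2758/3 ≈ 919.33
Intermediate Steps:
J = ⅓ (J = ((-1)²)²/3 = (⅓)*1² = (⅓)*1 = ⅓ ≈ 0.33333)
S(o) = -1 - 2*o
(J + 131)*S(-4) = (⅓ + 131)*(-1 - 2*(-4)) = 394*(-1 + 8)/3 = (394/3)*7 = 2758/3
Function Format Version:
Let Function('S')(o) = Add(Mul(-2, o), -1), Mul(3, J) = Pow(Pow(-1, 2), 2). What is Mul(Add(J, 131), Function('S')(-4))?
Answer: Rational(2758, 3) ≈ 919.33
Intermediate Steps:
J = Rational(1, 3) (J = Mul(Rational(1, 3), Pow(Pow(-1, 2), 2)) = Mul(Rational(1, 3), Pow(1, 2)) = Mul(Rational(1, 3), 1) = Rational(1, 3) ≈ 0.33333)
Function('S')(o) = Add(-1, Mul(-2, o))
Mul(Add(J, 131), Function('S')(-4)) = Mul(Add(Rational(1, 3), 131), Add(-1, Mul(-2, -4))) = Mul(Rational(394, 3), Add(-1, 8)) = Mul(Rational(394, 3), 7) = Rational(2758, 3)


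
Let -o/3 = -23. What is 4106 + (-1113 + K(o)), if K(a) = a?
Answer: 3062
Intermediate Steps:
o = 69 (o = -3*(-23) = 69)
4106 + (-1113 + K(o)) = 4106 + (-1113 + 69) = 4106 - 1044 = 3062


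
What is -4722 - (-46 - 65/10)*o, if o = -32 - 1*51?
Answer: -18159/2 ≈ -9079.5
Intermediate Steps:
o = -83 (o = -32 - 51 = -83)
-4722 - (-46 - 65/10)*o = -4722 - (-46 - 65/10)*(-83) = -4722 - (-46 - 65*1/10)*(-83) = -4722 - (-46 - 13/2)*(-83) = -4722 - (-105)*(-83)/2 = -4722 - 1*8715/2 = -4722 - 8715/2 = -18159/2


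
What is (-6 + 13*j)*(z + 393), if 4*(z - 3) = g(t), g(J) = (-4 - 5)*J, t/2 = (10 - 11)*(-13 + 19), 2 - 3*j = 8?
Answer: -13536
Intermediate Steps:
j = -2 (j = ⅔ - ⅓*8 = ⅔ - 8/3 = -2)
t = -12 (t = 2*((10 - 11)*(-13 + 19)) = 2*(-1*6) = 2*(-6) = -12)
g(J) = -9*J
z = 30 (z = 3 + (-9*(-12))/4 = 3 + (¼)*108 = 3 + 27 = 30)
(-6 + 13*j)*(z + 393) = (-6 + 13*(-2))*(30 + 393) = (-6 - 26)*423 = -32*423 = -13536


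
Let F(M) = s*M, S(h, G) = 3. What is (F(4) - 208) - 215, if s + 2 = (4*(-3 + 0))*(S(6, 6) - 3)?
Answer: -431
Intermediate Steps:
s = -2 (s = -2 + (4*(-3 + 0))*(3 - 3) = -2 + (4*(-3))*0 = -2 - 12*0 = -2 + 0 = -2)
F(M) = -2*M
(F(4) - 208) - 215 = (-2*4 - 208) - 215 = (-8 - 208) - 215 = -216 - 215 = -431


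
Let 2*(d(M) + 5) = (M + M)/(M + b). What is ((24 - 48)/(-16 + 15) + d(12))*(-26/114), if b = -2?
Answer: -1313/285 ≈ -4.6070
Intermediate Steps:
d(M) = -5 + M/(-2 + M) (d(M) = -5 + ((M + M)/(M - 2))/2 = -5 + ((2*M)/(-2 + M))/2 = -5 + (2*M/(-2 + M))/2 = -5 + M/(-2 + M))
((24 - 48)/(-16 + 15) + d(12))*(-26/114) = ((24 - 48)/(-16 + 15) + 2*(5 - 2*12)/(-2 + 12))*(-26/114) = (-24/(-1) + 2*(5 - 24)/10)*(-26*1/114) = (-24*(-1) + 2*(1/10)*(-19))*(-13/57) = (24 - 19/5)*(-13/57) = (101/5)*(-13/57) = -1313/285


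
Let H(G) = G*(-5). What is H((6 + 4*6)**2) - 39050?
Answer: -43550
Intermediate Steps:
H(G) = -5*G
H((6 + 4*6)**2) - 39050 = -5*(6 + 4*6)**2 - 39050 = -5*(6 + 24)**2 - 39050 = -5*30**2 - 39050 = -5*900 - 39050 = -4500 - 39050 = -43550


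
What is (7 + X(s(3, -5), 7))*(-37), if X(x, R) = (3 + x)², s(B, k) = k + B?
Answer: -296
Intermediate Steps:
s(B, k) = B + k
(7 + X(s(3, -5), 7))*(-37) = (7 + (3 + (3 - 5))²)*(-37) = (7 + (3 - 2)²)*(-37) = (7 + 1²)*(-37) = (7 + 1)*(-37) = 8*(-37) = -296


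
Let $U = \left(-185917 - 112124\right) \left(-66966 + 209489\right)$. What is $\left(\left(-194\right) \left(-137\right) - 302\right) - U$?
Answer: $42477723719$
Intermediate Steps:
$U = -42477697443$ ($U = \left(-298041\right) 142523 = -42477697443$)
$\left(\left(-194\right) \left(-137\right) - 302\right) - U = \left(\left(-194\right) \left(-137\right) - 302\right) - -42477697443 = \left(26578 - 302\right) + 42477697443 = 26276 + 42477697443 = 42477723719$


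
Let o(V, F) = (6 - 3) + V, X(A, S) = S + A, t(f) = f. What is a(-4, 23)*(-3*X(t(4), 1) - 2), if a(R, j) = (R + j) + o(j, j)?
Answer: -765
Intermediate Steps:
X(A, S) = A + S
o(V, F) = 3 + V
a(R, j) = 3 + R + 2*j (a(R, j) = (R + j) + (3 + j) = 3 + R + 2*j)
a(-4, 23)*(-3*X(t(4), 1) - 2) = (3 - 4 + 2*23)*(-3*(4 + 1) - 2) = (3 - 4 + 46)*(-3*5 - 2) = 45*(-15 - 2) = 45*(-17) = -765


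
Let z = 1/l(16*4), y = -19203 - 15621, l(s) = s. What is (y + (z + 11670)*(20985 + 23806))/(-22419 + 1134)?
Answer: -6690263627/272448 ≈ -24556.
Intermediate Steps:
y = -34824
z = 1/64 (z = 1/(16*4) = 1/64 ≈ 0.015625)
(y + (z + 11670)*(20985 + 23806))/(-22419 + 1134) = (-34824 + (1/64 + 11670)*(20985 + 23806))/(-22419 + 1134) = (-34824 + (746881/64)*44791)/(-21285) = (-34824 + 33453546871/64)*(-1/21285) = (33451318135/64)*(-1/21285) = -6690263627/272448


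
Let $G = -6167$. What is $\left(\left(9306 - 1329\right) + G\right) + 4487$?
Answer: $6297$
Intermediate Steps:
$\left(\left(9306 - 1329\right) + G\right) + 4487 = \left(\left(9306 - 1329\right) - 6167\right) + 4487 = \left(7977 - 6167\right) + 4487 = 1810 + 4487 = 6297$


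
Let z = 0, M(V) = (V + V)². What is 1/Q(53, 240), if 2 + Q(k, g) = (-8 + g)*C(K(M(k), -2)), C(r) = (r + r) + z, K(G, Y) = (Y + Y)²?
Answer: 1/7422 ≈ 0.00013473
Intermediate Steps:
M(V) = 4*V² (M(V) = (2*V)² = 4*V²)
K(G, Y) = 4*Y² (K(G, Y) = (2*Y)² = 4*Y²)
C(r) = 2*r (C(r) = (r + r) + 0 = 2*r + 0 = 2*r)
Q(k, g) = -258 + 32*g (Q(k, g) = -2 + (-8 + g)*(2*(4*(-2)²)) = -2 + (-8 + g)*(2*(4*4)) = -2 + (-8 + g)*(2*16) = -2 + (-8 + g)*32 = -2 + (-256 + 32*g) = -258 + 32*g)
1/Q(53, 240) = 1/(-258 + 32*240) = 1/(-258 + 7680) = 1/7422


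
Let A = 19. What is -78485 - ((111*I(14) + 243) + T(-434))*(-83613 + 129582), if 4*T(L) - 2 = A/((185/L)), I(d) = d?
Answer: -15206170969/185 ≈ -8.2195e+7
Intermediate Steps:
T(L) = ½ + 19*L/740 (T(L) = ½ + (19/((185/L)))/4 = ½ + (19*(L/185))/4 = ½ + (19*L/185)/4 = ½ + 19*L/740)
-78485 - ((111*I(14) + 243) + T(-434))*(-83613 + 129582) = -78485 - ((111*14 + 243) + (½ + (19/740)*(-434)))*(-83613 + 129582) = -78485 - ((1554 + 243) + (½ - 4123/370))*45969 = -78485 - (1797 - 1969/185)*45969 = -78485 - 330476*45969/185 = -78485 - 1*15191651244/185 = -78485 - 15191651244/185 = -15206170969/185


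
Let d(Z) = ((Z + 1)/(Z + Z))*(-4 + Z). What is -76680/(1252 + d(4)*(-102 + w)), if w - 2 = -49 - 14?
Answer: -19170/313 ≈ -61.246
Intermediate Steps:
w = -61 (w = 2 + (-49 - 14) = 2 - 63 = -61)
d(Z) = (1 + Z)*(-4 + Z)/(2*Z) (d(Z) = ((1 + Z)/((2*Z)))*(-4 + Z) = ((1 + Z)*(1/(2*Z)))*(-4 + Z) = ((1 + Z)/(2*Z))*(-4 + Z) = (1 + Z)*(-4 + Z)/(2*Z))
-76680/(1252 + d(4)*(-102 + w)) = -76680/(1252 + ((½)*(-4 + 4*(-3 + 4))/4)*(-102 - 61)) = -76680/(1252 + ((½)*(¼)*(-4 + 4*1))*(-163)) = -76680/(1252 + ((½)*(¼)*(-4 + 4))*(-163)) = -76680/(1252 + ((½)*(¼)*0)*(-163)) = -76680/(1252 + 0*(-163)) = -76680/(1252 + 0) = -76680/1252 = -76680*1/1252 = -19170/313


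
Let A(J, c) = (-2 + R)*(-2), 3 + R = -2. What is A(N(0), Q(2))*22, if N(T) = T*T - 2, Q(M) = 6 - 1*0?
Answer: 308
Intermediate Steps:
R = -5 (R = -3 - 2 = -5)
Q(M) = 6 (Q(M) = 6 + 0 = 6)
N(T) = -2 + T² (N(T) = T² - 2 = -2 + T²)
A(J, c) = 14 (A(J, c) = (-2 - 5)*(-2) = -7*(-2) = 14)
A(N(0), Q(2))*22 = 14*22 = 308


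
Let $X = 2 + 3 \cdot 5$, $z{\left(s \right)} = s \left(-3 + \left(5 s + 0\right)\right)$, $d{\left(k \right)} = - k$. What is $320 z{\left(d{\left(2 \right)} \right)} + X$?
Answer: $8337$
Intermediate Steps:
$z{\left(s \right)} = s \left(-3 + 5 s\right)$
$X = 17$ ($X = 2 + 15 = 17$)
$320 z{\left(d{\left(2 \right)} \right)} + X = 320 \left(-1\right) 2 \left(-3 + 5 \left(\left(-1\right) 2\right)\right) + 17 = 320 \left(- 2 \left(-3 + 5 \left(-2\right)\right)\right) + 17 = 320 \left(- 2 \left(-3 - 10\right)\right) + 17 = 320 \left(\left(-2\right) \left(-13\right)\right) + 17 = 320 \cdot 26 + 17 = 8320 + 17 = 8337$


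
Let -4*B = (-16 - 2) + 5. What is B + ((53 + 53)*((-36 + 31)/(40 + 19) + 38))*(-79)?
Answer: -74929785/236 ≈ -3.1750e+5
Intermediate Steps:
B = 13/4 (B = -((-16 - 2) + 5)/4 = -(-18 + 5)/4 = -1/4*(-13) = 13/4 ≈ 3.2500)
B + ((53 + 53)*((-36 + 31)/(40 + 19) + 38))*(-79) = 13/4 + ((53 + 53)*((-36 + 31)/(40 + 19) + 38))*(-79) = 13/4 + (106*(-5/59 + 38))*(-79) = 13/4 + (106*(2237/59))*(-79) = 13/4 + (237122/59)*(-79) = 13/4 - 18732638/59 = -74929785/236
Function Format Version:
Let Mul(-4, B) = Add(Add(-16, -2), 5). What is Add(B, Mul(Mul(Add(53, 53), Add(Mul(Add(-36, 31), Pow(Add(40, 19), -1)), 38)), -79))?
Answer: Rational(-74929785, 236) ≈ -3.1750e+5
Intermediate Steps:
B = Rational(13, 4) (B = Mul(Rational(-1, 4), Add(Add(-16, -2), 5)) = Mul(Rational(-1, 4), Add(-18, 5)) = Mul(Rational(-1, 4), -13) = Rational(13, 4) ≈ 3.2500)
Add(B, Mul(Mul(Add(53, 53), Add(Mul(Add(-36, 31), Pow(Add(40, 19), -1)), 38)), -79)) = Add(Rational(13, 4), Mul(Mul(Add(53, 53), Add(Mul(Add(-36, 31), Pow(Add(40, 19), -1)), 38)), -79)) = Add(Rational(13, 4), Mul(Mul(106, Add(Mul(-5, Pow(59, -1)), 38)), -79)) = Add(Rational(13, 4), Mul(Mul(106, Add(Mul(-5, Rational(1, 59)), 38)), -79)) = Add(Rational(13, 4), Mul(Mul(106, Add(Rational(-5, 59), 38)), -79)) = Add(Rational(13, 4), Mul(Mul(106, Rational(2237, 59)), -79)) = Add(Rational(13, 4), Mul(Rational(237122, 59), -79)) = Add(Rational(13, 4), Rational(-18732638, 59)) = Rational(-74929785, 236)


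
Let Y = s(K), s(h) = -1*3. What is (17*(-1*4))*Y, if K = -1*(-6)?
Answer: 204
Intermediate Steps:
K = 6
s(h) = -3
Y = -3
(17*(-1*4))*Y = (17*(-1*4))*(-3) = (17*(-4))*(-3) = -68*(-3) = 204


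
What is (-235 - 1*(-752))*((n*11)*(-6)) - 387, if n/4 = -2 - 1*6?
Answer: 1091517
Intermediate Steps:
n = -32 (n = 4*(-2 - 1*6) = 4*(-2 - 6) = 4*(-8) = -32)
(-235 - 1*(-752))*((n*11)*(-6)) - 387 = (-235 - 1*(-752))*(-32*11*(-6)) - 387 = (-235 + 752)*(-352*(-6)) - 387 = 517*2112 - 387 = 1091904 - 387 = 1091517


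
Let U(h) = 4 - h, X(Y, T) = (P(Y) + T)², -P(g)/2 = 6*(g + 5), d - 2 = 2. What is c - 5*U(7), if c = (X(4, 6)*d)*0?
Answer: 15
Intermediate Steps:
d = 4 (d = 2 + 2 = 4)
P(g) = -60 - 12*g (P(g) = -12*(g + 5) = -12*(5 + g) = -2*(30 + 6*g) = -60 - 12*g)
X(Y, T) = (-60 + T - 12*Y)² (X(Y, T) = ((-60 - 12*Y) + T)² = (-60 + T - 12*Y)²)
c = 0 (c = ((60 - 1*6 + 12*4)²*4)*0 = ((60 - 6 + 48)²*4)*0 = (102²*4)*0 = (10404*4)*0 = 41616*0 = 0)
c - 5*U(7) = 0 - 5*(4 - 1*7) = 0 - 5*(4 - 7) = 0 - 5*(-3) = 0 + 15 = 15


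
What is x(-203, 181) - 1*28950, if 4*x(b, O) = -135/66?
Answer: -2547645/88 ≈ -28951.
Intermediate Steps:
x(b, O) = -45/88 (x(b, O) = (-135/66)/4 = (-135*1/66)/4 = (¼)*(-45/22) = -45/88)
x(-203, 181) - 1*28950 = -45/88 - 1*28950 = -45/88 - 28950 = -2547645/88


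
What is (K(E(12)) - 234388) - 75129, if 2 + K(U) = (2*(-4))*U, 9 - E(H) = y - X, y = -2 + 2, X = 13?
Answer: -309695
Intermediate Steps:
y = 0
E(H) = 22 (E(H) = 9 - (0 - 1*13) = 9 - (0 - 13) = 9 - 1*(-13) = 9 + 13 = 22)
K(U) = -2 - 8*U (K(U) = -2 + (2*(-4))*U = -2 - 8*U)
(K(E(12)) - 234388) - 75129 = ((-2 - 8*22) - 234388) - 75129 = ((-2 - 176) - 234388) - 75129 = (-178 - 234388) - 75129 = -234566 - 75129 = -309695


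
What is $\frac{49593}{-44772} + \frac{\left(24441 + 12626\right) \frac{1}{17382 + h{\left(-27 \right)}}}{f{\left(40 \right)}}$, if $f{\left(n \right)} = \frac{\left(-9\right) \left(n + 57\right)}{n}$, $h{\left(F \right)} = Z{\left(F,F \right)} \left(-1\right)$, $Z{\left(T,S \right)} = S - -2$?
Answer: $- \frac{21025979497}{17445365028} \approx -1.2052$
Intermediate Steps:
$Z{\left(T,S \right)} = 2 + S$ ($Z{\left(T,S \right)} = S + 2 = 2 + S$)
$h{\left(F \right)} = -2 - F$ ($h{\left(F \right)} = \left(2 + F\right) \left(-1\right) = -2 - F$)
$f{\left(n \right)} = \frac{-513 - 9 n}{n}$ ($f{\left(n \right)} = \frac{\left(-9\right) \left(57 + n\right)}{n} = \frac{-513 - 9 n}{n}$)
$\frac{49593}{-44772} + \frac{\left(24441 + 12626\right) \frac{1}{17382 + h{\left(-27 \right)}}}{f{\left(40 \right)}} = \frac{49593}{-44772} + \frac{\left(24441 + 12626\right) \frac{1}{17382 - -25}}{-9 - \frac{513}{40}} = 49593 \left(- \frac{1}{44772}\right) + \frac{37067 \frac{1}{17382 + \left(-2 + 27\right)}}{-9 - \frac{513}{40}} = - \frac{16531}{14924} + \frac{37067 \frac{1}{17382 + 25}}{-9 - \frac{513}{40}} = - \frac{16531}{14924} + \frac{37067 \cdot \frac{1}{17407}}{- \frac{873}{40}} = - \frac{16531}{14924} + 37067 \cdot \frac{1}{17407} \left(- \frac{40}{873}\right) = - \frac{16531}{14924} + \frac{37067}{17407} \left(- \frac{40}{873}\right) = - \frac{16531}{14924} - \frac{1482680}{15196311} = - \frac{21025979497}{17445365028}$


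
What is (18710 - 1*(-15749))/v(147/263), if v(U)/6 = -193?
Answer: -34459/1158 ≈ -29.757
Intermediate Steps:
v(U) = -1158 (v(U) = 6*(-193) = -1158)
(18710 - 1*(-15749))/v(147/263) = (18710 - 1*(-15749))/(-1158) = (18710 + 15749)*(-1/1158) = 34459*(-1/1158) = -34459/1158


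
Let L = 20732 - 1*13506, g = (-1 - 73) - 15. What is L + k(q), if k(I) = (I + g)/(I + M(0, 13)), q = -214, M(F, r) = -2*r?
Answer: 578181/80 ≈ 7227.3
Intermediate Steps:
g = -89 (g = -74 - 15 = -89)
k(I) = (-89 + I)/(-26 + I) (k(I) = (I - 89)/(I - 2*13) = (-89 + I)/(I - 26) = (-89 + I)/(-26 + I))
L = 7226 (L = 20732 - 13506 = 7226)
L + k(q) = 7226 + (-89 - 214)/(-26 - 214) = 7226 - 303/(-240) = 7226 - 1/240*(-303) = 7226 + 101/80 = 578181/80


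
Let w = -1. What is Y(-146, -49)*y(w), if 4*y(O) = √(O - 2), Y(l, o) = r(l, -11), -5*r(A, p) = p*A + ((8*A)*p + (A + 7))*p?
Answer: 138193*I*√3/20 ≈ 11968.0*I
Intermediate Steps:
r(A, p) = -A*p/5 - p*(7 + A + 8*A*p)/5 (r(A, p) = -(p*A + ((8*A)*p + (A + 7))*p)/5 = -(A*p + (8*A*p + (7 + A))*p)/5 = -(A*p + (7 + A + 8*A*p)*p)/5 = -(A*p + p*(7 + A + 8*A*p))/5 = -A*p/5 - p*(7 + A + 8*A*p)/5)
Y(l, o) = 77/5 - 946*l/5 (Y(l, o) = -⅕*(-11)*(7 + 2*l + 8*l*(-11)) = -⅕*(-11)*(7 + 2*l - 88*l) = -⅕*(-11)*(7 - 86*l) = 77/5 - 946*l/5)
y(O) = √(-2 + O)/4 (y(O) = √(O - 2)/4 = √(-2 + O)/4)
Y(-146, -49)*y(w) = (77/5 - 946/5*(-146))*(√(-2 - 1)/4) = (77/5 + 138116/5)*(√(-3)/4) = 138193*((I*√3)/4)/5 = 138193*(I*√3/4)/5 = 138193*I*√3/20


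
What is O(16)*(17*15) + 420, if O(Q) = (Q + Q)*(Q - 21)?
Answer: -40380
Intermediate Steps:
O(Q) = 2*Q*(-21 + Q) (O(Q) = (2*Q)*(-21 + Q) = 2*Q*(-21 + Q))
O(16)*(17*15) + 420 = (2*16*(-21 + 16))*(17*15) + 420 = (2*16*(-5))*255 + 420 = -160*255 + 420 = -40800 + 420 = -40380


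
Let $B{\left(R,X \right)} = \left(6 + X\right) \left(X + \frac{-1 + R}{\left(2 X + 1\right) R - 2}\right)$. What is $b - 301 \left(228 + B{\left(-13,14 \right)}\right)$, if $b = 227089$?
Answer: $\frac{28030319}{379} \approx 73959.0$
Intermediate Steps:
$B{\left(R,X \right)} = \left(6 + X\right) \left(X + \frac{-1 + R}{-2 + R \left(1 + 2 X\right)}\right)$ ($B{\left(R,X \right)} = \left(6 + X\right) \left(X + \frac{-1 + R}{\left(1 + 2 X\right) R - 2}\right) = \left(6 + X\right) \left(X + \frac{-1 + R}{R \left(1 + 2 X\right) - 2}\right) = \left(6 + X\right) \left(X + \frac{-1 + R}{-2 + R \left(1 + 2 X\right)}\right)$)
$b - 301 \left(228 + B{\left(-13,14 \right)}\right) = 227089 - 301 \left(228 + \frac{-6 - 182 - 2 \cdot 14^{2} + 6 \left(-13\right) + 2 \left(-13\right) 14^{3} + 7 \left(-13\right) 14 + 13 \left(-13\right) 14^{2}}{-2 - 13 + 2 \left(-13\right) 14}\right) = 227089 - 301 \left(228 + \frac{-6 - 182 - 392 - 78 + 2 \left(-13\right) 2744 - 1274 + 13 \left(-13\right) 196}{-2 - 13 - 364}\right) = 227089 - 301 \left(228 + \frac{-6 - 182 - 392 - 78 - 71344 - 1274 - 33124}{-379}\right) = 227089 - 301 \left(228 - - \frac{106400}{379}\right) = 227089 - 301 \left(228 + \frac{106400}{379}\right) = 227089 - 301 \cdot \frac{192812}{379} = 227089 - \frac{58036412}{379} = \frac{28030319}{379}$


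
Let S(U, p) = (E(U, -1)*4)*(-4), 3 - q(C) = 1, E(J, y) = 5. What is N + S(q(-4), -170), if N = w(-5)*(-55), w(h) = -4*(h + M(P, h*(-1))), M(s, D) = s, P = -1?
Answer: -1400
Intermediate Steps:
q(C) = 2 (q(C) = 3 - 1*1 = 3 - 1 = 2)
w(h) = 4 - 4*h (w(h) = -4*(h - 1) = -4*(-1 + h) = 4 - 4*h)
S(U, p) = -80 (S(U, p) = (5*4)*(-4) = 20*(-4) = -80)
N = -1320 (N = (4 - 4*(-5))*(-55) = (4 + 20)*(-55) = 24*(-55) = -1320)
N + S(q(-4), -170) = -1320 - 80 = -1400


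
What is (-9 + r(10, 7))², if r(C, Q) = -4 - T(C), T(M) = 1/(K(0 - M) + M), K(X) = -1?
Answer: 13924/81 ≈ 171.90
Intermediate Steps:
T(M) = 1/(-1 + M)
r(C, Q) = -4 - 1/(-1 + C)
(-9 + r(10, 7))² = (-9 + (3 - 4*10)/(-1 + 10))² = (-9 + (3 - 40)/9)² = (-9 + (⅑)*(-37))² = (-9 - 37/9)² = (-118/9)² = 13924/81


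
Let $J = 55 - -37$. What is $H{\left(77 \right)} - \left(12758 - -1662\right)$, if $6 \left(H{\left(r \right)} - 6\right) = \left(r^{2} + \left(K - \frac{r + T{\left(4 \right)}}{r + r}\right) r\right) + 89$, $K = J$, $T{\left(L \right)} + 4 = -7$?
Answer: $- \frac{73415}{6} \approx -12236.0$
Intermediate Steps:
$T{\left(L \right)} = -11$ ($T{\left(L \right)} = -4 - 7 = -11$)
$J = 92$ ($J = 55 + 37 = 92$)
$K = 92$
$H{\left(r \right)} = \frac{125}{6} + \frac{r^{2}}{6} + \frac{r \left(92 - \frac{-11 + r}{2 r}\right)}{6}$ ($H{\left(r \right)} = 6 + \frac{\left(r^{2} + \left(92 - \frac{r - 11}{r + r}\right) r\right) + 89}{6} = 6 + \frac{\left(r^{2} + \left(92 - \frac{-11 + r}{2 r}\right) r\right) + 89}{6} = 6 + \frac{\left(r^{2} + r \left(92 - \frac{-11 + r}{2 r}\right)\right) + 89}{6} = 6 + \frac{89 + r^{2} + r \left(92 - \frac{-11 + r}{2 r}\right)}{6} = 6 + \left(\frac{89}{6} + \frac{r^{2}}{6} + \frac{r \left(92 - \frac{-11 + r}{2 r}\right)}{6}\right) = \frac{125}{6} + \frac{r^{2}}{6} + \frac{r \left(92 - \frac{-11 + r}{2 r}\right)}{6}$)
$H{\left(77 \right)} - \left(12758 - -1662\right) = \left(\frac{87}{4} + \frac{77^{2}}{6} + \frac{61}{4} \cdot 77\right) - \left(12758 - -1662\right) = \left(\frac{87}{4} + \frac{1}{6} \cdot 5929 + \frac{4697}{4}\right) - \left(12758 + 1662\right) = \left(\frac{87}{4} + \frac{5929}{6} + \frac{4697}{4}\right) - 14420 = \frac{13105}{6} - 14420 = - \frac{73415}{6}$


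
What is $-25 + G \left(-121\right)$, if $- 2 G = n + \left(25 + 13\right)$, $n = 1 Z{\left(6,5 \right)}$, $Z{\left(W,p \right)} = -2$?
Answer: $2153$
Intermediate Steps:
$n = -2$ ($n = 1 \left(-2\right) = -2$)
$G = -18$ ($G = - \frac{-2 + \left(25 + 13\right)}{2} = - \frac{-2 + 38}{2} = \left(- \frac{1}{2}\right) 36 = -18$)
$-25 + G \left(-121\right) = -25 - -2178 = -25 + 2178 = 2153$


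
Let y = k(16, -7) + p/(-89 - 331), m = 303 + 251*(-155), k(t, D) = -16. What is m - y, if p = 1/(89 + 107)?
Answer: -3176399519/82320 ≈ -38586.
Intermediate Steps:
m = -38602 (m = 303 - 38905 = -38602)
p = 1/196 ≈ 0.0051020
y = -1317121/82320 (y = -16 + (1/196)/(-89 - 331) = -16 + (1/196)/(-420) = -16 - 1/420*1/196 = -16 - 1/82320 = -1317121/82320 ≈ -16.000)
m - y = -38602 - 1*(-1317121/82320) = -38602 + 1317121/82320 = -3176399519/82320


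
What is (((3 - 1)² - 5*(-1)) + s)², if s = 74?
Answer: 6889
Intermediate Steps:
(((3 - 1)² - 5*(-1)) + s)² = (((3 - 1)² - 5*(-1)) + 74)² = ((2² + 5) + 74)² = ((4 + 5) + 74)² = (9 + 74)² = 83² = 6889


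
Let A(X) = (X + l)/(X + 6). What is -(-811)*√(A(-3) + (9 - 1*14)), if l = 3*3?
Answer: 811*I*√3 ≈ 1404.7*I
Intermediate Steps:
l = 9
A(X) = (9 + X)/(6 + X) (A(X) = (X + 9)/(X + 6) = (9 + X)/(6 + X))
-(-811)*√(A(-3) + (9 - 1*14)) = -(-811)*√((9 - 3)/(6 - 3) + (9 - 1*14)) = -(-811)*√(6/3 + (9 - 14)) = -(-811)*√((⅓)*6 - 5) = -(-811)*√(2 - 5) = -(-811)*√(-3) = -(-811)*I*√3 = 811*I*√3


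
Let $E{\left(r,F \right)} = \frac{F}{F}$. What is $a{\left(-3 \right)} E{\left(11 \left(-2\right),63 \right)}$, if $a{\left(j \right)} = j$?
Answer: $-3$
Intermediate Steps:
$E{\left(r,F \right)} = 1$
$a{\left(-3 \right)} E{\left(11 \left(-2\right),63 \right)} = \left(-3\right) 1 = -3$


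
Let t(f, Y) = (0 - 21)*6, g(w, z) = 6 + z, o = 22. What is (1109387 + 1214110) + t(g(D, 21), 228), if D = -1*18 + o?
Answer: 2323371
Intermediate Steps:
D = 4 (D = -1*18 + 22 = -18 + 22 = 4)
t(f, Y) = -126 (t(f, Y) = -21*6 = -126)
(1109387 + 1214110) + t(g(D, 21), 228) = (1109387 + 1214110) - 126 = 2323497 - 126 = 2323371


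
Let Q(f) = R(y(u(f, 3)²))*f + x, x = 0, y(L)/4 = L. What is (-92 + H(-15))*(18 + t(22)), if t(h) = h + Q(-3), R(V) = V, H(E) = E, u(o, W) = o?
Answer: 7276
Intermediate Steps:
y(L) = 4*L
Q(f) = 4*f³ (Q(f) = (4*f²)*f + 0 = 4*f³ + 0 = 4*f³)
t(h) = -108 + h (t(h) = h + 4*(-3)³ = h + 4*(-27) = h - 108 = -108 + h)
(-92 + H(-15))*(18 + t(22)) = (-92 - 15)*(18 + (-108 + 22)) = -107*(18 - 86) = -107*(-68) = 7276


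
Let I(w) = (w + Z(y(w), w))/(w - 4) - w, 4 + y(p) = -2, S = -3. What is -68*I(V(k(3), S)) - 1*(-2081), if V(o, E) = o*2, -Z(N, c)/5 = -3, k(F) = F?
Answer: 1775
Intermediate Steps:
y(p) = -6 (y(p) = -4 - 2 = -6)
Z(N, c) = 15 (Z(N, c) = -5*(-3) = 15)
V(o, E) = 2*o
I(w) = -w + (15 + w)/(-4 + w) (I(w) = (w + 15)/(w - 4) - w = (15 + w)/(-4 + w) - w = -w + (15 + w)/(-4 + w))
-68*I(V(k(3), S)) - 1*(-2081) = -68*(15 - (2*3)**2 + 5*(2*3))/(-4 + 2*3) - 1*(-2081) = -68*(15 - 1*6**2 + 5*6)/(-4 + 6) + 2081 = -68*(15 - 1*36 + 30)/2 + 2081 = -34*(15 - 36 + 30) + 2081 = -34*9 + 2081 = -68*9/2 + 2081 = -306 + 2081 = 1775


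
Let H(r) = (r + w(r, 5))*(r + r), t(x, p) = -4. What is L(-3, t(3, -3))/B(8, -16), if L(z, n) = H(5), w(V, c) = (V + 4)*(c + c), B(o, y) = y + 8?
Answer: -475/4 ≈ -118.75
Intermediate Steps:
B(o, y) = 8 + y
w(V, c) = 2*c*(4 + V) (w(V, c) = (4 + V)*(2*c) = 2*c*(4 + V))
H(r) = 2*r*(40 + 11*r) (H(r) = (r + 2*5*(4 + r))*(r + r) = (r + (40 + 10*r))*(2*r) = (40 + 11*r)*(2*r) = 2*r*(40 + 11*r))
L(z, n) = 950 (L(z, n) = 2*5*(40 + 11*5) = 2*5*(40 + 55) = 2*5*95 = 950)
L(-3, t(3, -3))/B(8, -16) = 950/(8 - 16) = 950/(-8) = 950*(-⅛) = -475/4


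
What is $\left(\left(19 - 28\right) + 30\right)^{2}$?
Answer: $441$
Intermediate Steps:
$\left(\left(19 - 28\right) + 30\right)^{2} = \left(-9 + 30\right)^{2} = 21^{2} = 441$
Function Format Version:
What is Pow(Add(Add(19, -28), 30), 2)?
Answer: 441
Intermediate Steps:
Pow(Add(Add(19, -28), 30), 2) = Pow(Add(-9, 30), 2) = Pow(21, 2) = 441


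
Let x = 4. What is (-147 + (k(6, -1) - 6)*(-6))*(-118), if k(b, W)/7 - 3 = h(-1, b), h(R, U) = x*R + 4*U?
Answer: 127086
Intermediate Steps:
h(R, U) = 4*R + 4*U
k(b, W) = -7 + 28*b (k(b, W) = 21 + 7*(4*(-1) + 4*b) = 21 + 7*(-4 + 4*b) = 21 + (-28 + 28*b) = -7 + 28*b)
(-147 + (k(6, -1) - 6)*(-6))*(-118) = (-147 + ((-7 + 28*6) - 6)*(-6))*(-118) = (-147 + ((-7 + 168) - 6)*(-6))*(-118) = (-147 + (161 - 6)*(-6))*(-118) = (-147 + 155*(-6))*(-118) = (-147 - 930)*(-118) = -1077*(-118) = 127086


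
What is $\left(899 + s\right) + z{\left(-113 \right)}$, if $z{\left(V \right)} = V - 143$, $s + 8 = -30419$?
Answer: $-29784$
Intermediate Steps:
$s = -30427$ ($s = -8 - 30419 = -30427$)
$z{\left(V \right)} = -143 + V$
$\left(899 + s\right) + z{\left(-113 \right)} = \left(899 - 30427\right) - 256 = -29528 - 256 = -29784$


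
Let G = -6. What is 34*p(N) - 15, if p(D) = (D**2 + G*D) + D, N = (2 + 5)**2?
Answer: 73289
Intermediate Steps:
N = 49 (N = 7**2 = 49)
p(D) = D**2 - 5*D (p(D) = (D**2 - 6*D) + D = D**2 - 5*D)
34*p(N) - 15 = 34*(49*(-5 + 49)) - 15 = 34*(49*44) - 15 = 34*2156 - 15 = 73304 - 15 = 73289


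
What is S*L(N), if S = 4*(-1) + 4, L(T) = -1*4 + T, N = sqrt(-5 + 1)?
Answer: 0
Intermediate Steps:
N = 2*I (N = sqrt(-4) = 2*I ≈ 2.0*I)
L(T) = -4 + T
S = 0 (S = -4 + 4 = 0)
S*L(N) = 0*(-4 + 2*I) = 0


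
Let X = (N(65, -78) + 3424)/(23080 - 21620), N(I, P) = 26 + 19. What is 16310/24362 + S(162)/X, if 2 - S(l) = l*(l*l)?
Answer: -75610215491065/42255889 ≈ -1.7893e+6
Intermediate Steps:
N(I, P) = 45
S(l) = 2 - l**3 (S(l) = 2 - l*l*l = 2 - l*l**2 = 2 - l**3)
X = 3469/1460 (X = (45 + 3424)/(23080 - 21620) = 3469/1460 ≈ 2.3760)
16310/24362 + S(162)/X = 16310/24362 + (2 - 1*162**3)/(3469/1460) = 16310*(1/24362) + (2 - 1*4251528)*(1460/3469) = 8155/12181 + (2 - 4251528)*(1460/3469) = 8155/12181 - 4251526*1460/3469 = 8155/12181 - 6207227960/3469 = -75610215491065/42255889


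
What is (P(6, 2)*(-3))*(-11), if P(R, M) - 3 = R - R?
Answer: 99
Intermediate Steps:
P(R, M) = 3 (P(R, M) = 3 + (R - R) = 3 + 0 = 3)
(P(6, 2)*(-3))*(-11) = (3*(-3))*(-11) = -9*(-11) = 99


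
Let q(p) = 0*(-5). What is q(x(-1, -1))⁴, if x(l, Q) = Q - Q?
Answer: 0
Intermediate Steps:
x(l, Q) = 0
q(p) = 0
q(x(-1, -1))⁴ = 0⁴ = 0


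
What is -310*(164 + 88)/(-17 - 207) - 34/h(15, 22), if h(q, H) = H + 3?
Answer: 34739/100 ≈ 347.39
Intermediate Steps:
h(q, H) = 3 + H
-310*(164 + 88)/(-17 - 207) - 34/h(15, 22) = -310*(164 + 88)/(-17 - 207) - 34/(3 + 22) = -78120/(-224) - 34/25 = -78120*(-1)/224 - 34*1/25 = -310*(-9/8) - 34/25 = 1395/4 - 34/25 = 34739/100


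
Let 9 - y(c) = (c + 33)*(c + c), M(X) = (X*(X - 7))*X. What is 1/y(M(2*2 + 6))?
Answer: -1/199791 ≈ -5.0052e-6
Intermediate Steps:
M(X) = X²*(-7 + X) (M(X) = (X*(-7 + X))*X = X²*(-7 + X))
y(c) = 9 - 2*c*(33 + c) (y(c) = 9 - (c + 33)*(c + c) = 9 - (33 + c)*2*c = 9 - 2*c*(33 + c))
1/y(M(2*2 + 6)) = 1/(9 - 66*(2*2 + 6)²*(-7 + (2*2 + 6)) - 2*(-7 + (2*2 + 6))²*(2*2 + 6)⁴) = 1/(9 - 66*(4 + 6)²*(-7 + (4 + 6)) - 2*(-7 + (4 + 6))²*(4 + 6)⁴) = 1/(9 - 66*10²*(-7 + 10) - 2*10000*(-7 + 10)²) = 1/(9 - 6600*3 - 2*(100*3)²) = 1/(9 - 66*300 - 2*300²) = 1/(9 - 19800 - 2*90000) = 1/(9 - 19800 - 180000) = 1/(-199791) = -1/199791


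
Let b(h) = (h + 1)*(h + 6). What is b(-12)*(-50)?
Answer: -3300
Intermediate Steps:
b(h) = (1 + h)*(6 + h)
b(-12)*(-50) = (6 + (-12)² + 7*(-12))*(-50) = (6 + 144 - 84)*(-50) = 66*(-50) = -3300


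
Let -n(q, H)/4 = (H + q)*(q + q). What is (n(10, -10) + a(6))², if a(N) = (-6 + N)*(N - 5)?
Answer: 0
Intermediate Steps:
n(q, H) = -8*q*(H + q) (n(q, H) = -4*(H + q)*(q + q) = -4*(H + q)*2*q = -8*q*(H + q))
a(N) = (-6 + N)*(-5 + N)
(n(10, -10) + a(6))² = (-8*10*(-10 + 10) + (30 + 6² - 11*6))² = (-8*10*0 + (30 + 36 - 66))² = (0 + 0)² = 0² = 0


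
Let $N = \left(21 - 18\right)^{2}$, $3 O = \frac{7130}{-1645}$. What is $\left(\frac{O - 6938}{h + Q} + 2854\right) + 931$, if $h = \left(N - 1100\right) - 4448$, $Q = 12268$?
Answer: $\frac{25131315323}{6641523} \approx 3784.0$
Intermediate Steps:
$O = - \frac{1426}{987}$ ($O = \frac{7130 \frac{1}{-1645}}{3} = \frac{7130 \left(- \frac{1}{1645}\right)}{3} = \frac{1}{3} \left(- \frac{1426}{329}\right) = - \frac{1426}{987} \approx -1.4448$)
$N = 9$ ($N = 3^{2} = 9$)
$h = -5539$ ($h = \left(9 - 1100\right) - 4448 = -1091 - 4448 = -5539$)
$\left(\frac{O - 6938}{h + Q} + 2854\right) + 931 = \left(\frac{- \frac{1426}{987} - 6938}{-5539 + 12268} + 2854\right) + 931 = \left(- \frac{6849232}{987 \cdot 6729} + 2854\right) + 931 = \left(\left(- \frac{6849232}{987}\right) \frac{1}{6729} + 2854\right) + 931 = \left(- \frac{6849232}{6641523} + 2854\right) + 931 = \frac{18948057410}{6641523} + 931 = \frac{25131315323}{6641523}$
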